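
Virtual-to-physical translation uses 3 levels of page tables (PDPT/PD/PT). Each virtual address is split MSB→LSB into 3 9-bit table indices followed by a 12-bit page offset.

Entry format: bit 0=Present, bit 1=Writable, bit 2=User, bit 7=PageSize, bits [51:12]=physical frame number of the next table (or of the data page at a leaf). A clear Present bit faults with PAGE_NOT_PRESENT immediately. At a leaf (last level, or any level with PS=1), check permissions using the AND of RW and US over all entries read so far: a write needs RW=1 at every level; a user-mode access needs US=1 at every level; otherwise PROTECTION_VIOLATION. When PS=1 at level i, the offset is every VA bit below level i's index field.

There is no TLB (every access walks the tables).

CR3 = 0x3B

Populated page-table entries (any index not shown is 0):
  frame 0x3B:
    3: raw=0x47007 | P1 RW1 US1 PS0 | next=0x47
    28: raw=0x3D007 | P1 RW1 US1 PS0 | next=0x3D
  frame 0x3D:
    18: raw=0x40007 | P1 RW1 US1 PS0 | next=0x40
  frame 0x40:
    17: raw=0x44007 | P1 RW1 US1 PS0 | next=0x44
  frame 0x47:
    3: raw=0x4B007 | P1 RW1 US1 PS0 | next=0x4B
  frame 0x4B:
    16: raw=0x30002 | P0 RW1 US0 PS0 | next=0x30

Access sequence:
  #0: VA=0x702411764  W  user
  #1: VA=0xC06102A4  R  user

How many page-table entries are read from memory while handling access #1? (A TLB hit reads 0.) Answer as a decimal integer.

Per-access translation:
#0 VA=0x702411764 (w,user):
  [0] read 0x3B idx=28: raw=0x3D007 flags P=1 W=1 U=1 S=0
  [1] read 0x3D idx=18: raw=0x40007 flags P=1 W=1 U=1 S=0
  [2] read 0x40 idx=17: raw=0x44007 flags P=1 W=1 U=1 S=0
  ✓ 0x44764  — 3 lookups
#1 VA=0xC06102A4 (r,user):
  [0] read 0x3B idx=3: raw=0x47007 flags P=1 W=1 U=1 S=0
  [1] read 0x47 idx=3: raw=0x4B007 flags P=1 W=1 U=1 S=0
  [2] read 0x4B idx=16: raw=0x30002 flags P=0 W=1 U=0 S=0
  → PAGE_NOT_PRESENT  (3 entries read)

Entries read for #1: 3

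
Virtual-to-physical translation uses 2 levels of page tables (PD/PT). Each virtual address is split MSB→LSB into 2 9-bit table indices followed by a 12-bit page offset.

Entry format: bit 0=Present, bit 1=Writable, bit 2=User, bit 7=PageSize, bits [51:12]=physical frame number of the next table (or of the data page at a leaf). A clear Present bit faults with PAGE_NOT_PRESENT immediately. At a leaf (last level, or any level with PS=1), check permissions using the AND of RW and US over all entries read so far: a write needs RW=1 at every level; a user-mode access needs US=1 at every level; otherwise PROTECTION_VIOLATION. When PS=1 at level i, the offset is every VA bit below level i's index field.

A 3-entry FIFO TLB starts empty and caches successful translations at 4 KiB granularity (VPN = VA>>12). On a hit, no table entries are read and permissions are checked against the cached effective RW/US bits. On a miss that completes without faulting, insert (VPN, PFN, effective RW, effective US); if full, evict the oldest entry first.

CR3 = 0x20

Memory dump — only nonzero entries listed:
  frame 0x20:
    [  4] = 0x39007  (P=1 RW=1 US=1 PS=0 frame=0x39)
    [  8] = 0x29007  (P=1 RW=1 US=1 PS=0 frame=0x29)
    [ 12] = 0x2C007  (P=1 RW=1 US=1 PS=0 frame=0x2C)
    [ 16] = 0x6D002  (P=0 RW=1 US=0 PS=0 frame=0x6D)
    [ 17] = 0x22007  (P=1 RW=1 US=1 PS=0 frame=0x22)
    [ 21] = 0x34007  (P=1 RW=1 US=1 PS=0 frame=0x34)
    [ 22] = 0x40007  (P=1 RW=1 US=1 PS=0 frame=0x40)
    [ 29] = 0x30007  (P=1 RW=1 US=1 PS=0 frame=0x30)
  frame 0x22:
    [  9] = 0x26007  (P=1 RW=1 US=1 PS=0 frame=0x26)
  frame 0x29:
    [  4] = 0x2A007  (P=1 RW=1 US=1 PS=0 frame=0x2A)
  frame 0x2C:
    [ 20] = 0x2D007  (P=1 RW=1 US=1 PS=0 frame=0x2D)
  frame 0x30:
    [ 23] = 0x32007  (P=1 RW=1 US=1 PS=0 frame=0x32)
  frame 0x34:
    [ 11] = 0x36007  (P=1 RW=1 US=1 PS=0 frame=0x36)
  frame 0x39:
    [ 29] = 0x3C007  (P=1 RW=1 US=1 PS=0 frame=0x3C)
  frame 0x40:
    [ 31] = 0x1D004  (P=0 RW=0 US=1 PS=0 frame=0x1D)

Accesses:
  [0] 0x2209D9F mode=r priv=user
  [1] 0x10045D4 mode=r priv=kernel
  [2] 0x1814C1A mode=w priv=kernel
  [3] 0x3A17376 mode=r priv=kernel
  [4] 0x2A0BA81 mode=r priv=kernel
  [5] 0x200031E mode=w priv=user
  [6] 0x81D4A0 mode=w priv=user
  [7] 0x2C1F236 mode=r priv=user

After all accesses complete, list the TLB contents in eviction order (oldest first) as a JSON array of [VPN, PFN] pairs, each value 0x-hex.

Walk each access:
#0 VA=0x2209D9F (r,user):
  L0 @0x20[17] → 0x22007  P=1,RW=1,US=1,PS=0
  L1 @0x22[9] → 0x26007  P=1,RW=1,US=1,PS=0
  → PA=0x26D9F  (2 entries read)
#1 VA=0x10045D4 (r,kernel):
  L0 @0x20[8] → 0x29007  P=1,RW=1,US=1,PS=0
  L1 @0x29[4] → 0x2A007  P=1,RW=1,US=1,PS=0
  → PA=0x2A5D4  (2 entries read)
#2 VA=0x1814C1A (w,kernel):
  L0 @0x20[12] → 0x2C007  P=1,RW=1,US=1,PS=0
  L1 @0x2C[20] → 0x2D007  P=1,RW=1,US=1,PS=0
  → PA=0x2DC1A  (2 entries read)
#3 VA=0x3A17376 (r,kernel):
  L0 @0x20[29] → 0x30007  P=1,RW=1,US=1,PS=0
  L1 @0x30[23] → 0x32007  P=1,RW=1,US=1,PS=0
  → PA=0x32376  (2 entries read)
#4 VA=0x2A0BA81 (r,kernel):
  L0 @0x20[21] → 0x34007  P=1,RW=1,US=1,PS=0
  L1 @0x34[11] → 0x36007  P=1,RW=1,US=1,PS=0
  → PA=0x36A81  (2 entries read)
#5 VA=0x200031E (w,user):
  L0 @0x20[16] → 0x6D002  P=0,RW=1,US=0,PS=0
  ✗ PAGE_NOT_PRESENT  [1 reads]
#6 VA=0x81D4A0 (w,user):
  L0 @0x20[4] → 0x39007  P=1,RW=1,US=1,PS=0
  L1 @0x39[29] → 0x3C007  P=1,RW=1,US=1,PS=0
  → PA=0x3C4A0  (2 entries read)
#7 VA=0x2C1F236 (r,user):
  L0 @0x20[22] → 0x40007  P=1,RW=1,US=1,PS=0
  L1 @0x40[31] → 0x1D004  P=0,RW=0,US=1,PS=0
  ✗ PAGE_NOT_PRESENT  [2 reads]

TLB: [["0x3A17", "0x32"], ["0x2A0B", "0x36"], ["0x81D", "0x3C"]]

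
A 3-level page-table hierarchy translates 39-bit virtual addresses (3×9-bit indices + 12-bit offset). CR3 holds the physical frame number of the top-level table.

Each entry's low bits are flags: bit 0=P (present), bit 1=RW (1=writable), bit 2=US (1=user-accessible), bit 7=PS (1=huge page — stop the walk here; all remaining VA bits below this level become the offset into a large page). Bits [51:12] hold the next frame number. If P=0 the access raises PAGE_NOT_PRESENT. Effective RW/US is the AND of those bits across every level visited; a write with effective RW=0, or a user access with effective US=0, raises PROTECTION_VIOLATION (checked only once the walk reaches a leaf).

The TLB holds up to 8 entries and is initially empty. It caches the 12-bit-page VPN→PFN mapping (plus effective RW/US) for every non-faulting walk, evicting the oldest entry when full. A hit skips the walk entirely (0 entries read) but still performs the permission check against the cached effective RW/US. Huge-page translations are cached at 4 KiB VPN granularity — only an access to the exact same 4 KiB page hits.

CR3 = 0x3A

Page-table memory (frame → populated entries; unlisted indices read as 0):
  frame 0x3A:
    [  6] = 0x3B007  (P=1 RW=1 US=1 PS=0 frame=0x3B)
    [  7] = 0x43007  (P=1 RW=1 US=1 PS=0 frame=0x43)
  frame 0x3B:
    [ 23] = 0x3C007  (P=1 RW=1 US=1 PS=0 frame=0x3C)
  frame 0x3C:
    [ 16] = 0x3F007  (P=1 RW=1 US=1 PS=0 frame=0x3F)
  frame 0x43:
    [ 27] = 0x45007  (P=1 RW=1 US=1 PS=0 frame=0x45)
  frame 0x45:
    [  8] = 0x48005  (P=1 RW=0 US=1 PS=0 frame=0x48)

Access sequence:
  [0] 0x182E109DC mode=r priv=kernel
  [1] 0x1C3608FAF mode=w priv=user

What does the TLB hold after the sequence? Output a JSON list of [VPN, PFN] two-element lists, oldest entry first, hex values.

Per-access translation:
#0 VA=0x182E109DC (r,kernel):
  L0 @0x3A[6] → 0x3B007  P=1,RW=1,US=1,PS=0
  L1 @0x3B[23] → 0x3C007  P=1,RW=1,US=1,PS=0
  L2 @0x3C[16] → 0x3F007  P=1,RW=1,US=1,PS=0
  → PA=0x3F9DC  (3 entries read)
#1 VA=0x1C3608FAF (w,user):
  L0 @0x3A[7] → 0x43007  P=1,RW=1,US=1,PS=0
  L1 @0x43[27] → 0x45007  P=1,RW=1,US=1,PS=0
  L2 @0x45[8] → 0x48005  P=1,RW=0,US=1,PS=0
  → PROTECTION_VIOLATION  (3 entries read)

TLB: [["0x182E10", "0x3F"]]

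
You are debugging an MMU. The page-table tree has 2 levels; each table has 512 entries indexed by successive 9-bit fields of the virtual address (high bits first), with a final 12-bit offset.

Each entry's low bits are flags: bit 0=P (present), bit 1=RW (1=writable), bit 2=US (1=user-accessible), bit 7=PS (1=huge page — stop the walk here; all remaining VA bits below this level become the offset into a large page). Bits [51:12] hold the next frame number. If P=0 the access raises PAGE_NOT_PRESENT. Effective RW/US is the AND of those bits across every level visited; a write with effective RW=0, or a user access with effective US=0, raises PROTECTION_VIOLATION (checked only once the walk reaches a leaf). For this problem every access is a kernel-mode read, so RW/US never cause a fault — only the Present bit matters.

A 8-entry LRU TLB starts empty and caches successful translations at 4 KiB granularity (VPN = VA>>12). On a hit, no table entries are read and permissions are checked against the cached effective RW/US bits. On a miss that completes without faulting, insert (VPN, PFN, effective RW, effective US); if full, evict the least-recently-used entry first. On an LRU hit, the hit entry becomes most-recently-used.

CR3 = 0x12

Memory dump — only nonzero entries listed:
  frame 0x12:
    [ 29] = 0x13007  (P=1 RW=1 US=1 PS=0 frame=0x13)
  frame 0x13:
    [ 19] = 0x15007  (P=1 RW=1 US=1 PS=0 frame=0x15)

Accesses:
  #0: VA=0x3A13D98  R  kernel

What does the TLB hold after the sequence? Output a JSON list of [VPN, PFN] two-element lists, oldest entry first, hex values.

Trace:
#0 VA=0x3A13D98 (r,kernel):
  L0 @0x12[29] → 0x13007  P=1,RW=1,US=1,PS=0
  L1 @0x13[19] → 0x15007  P=1,RW=1,US=1,PS=0
  ✓ 0x15D98  — 2 lookups

TLB: [["0x3A13", "0x15"]]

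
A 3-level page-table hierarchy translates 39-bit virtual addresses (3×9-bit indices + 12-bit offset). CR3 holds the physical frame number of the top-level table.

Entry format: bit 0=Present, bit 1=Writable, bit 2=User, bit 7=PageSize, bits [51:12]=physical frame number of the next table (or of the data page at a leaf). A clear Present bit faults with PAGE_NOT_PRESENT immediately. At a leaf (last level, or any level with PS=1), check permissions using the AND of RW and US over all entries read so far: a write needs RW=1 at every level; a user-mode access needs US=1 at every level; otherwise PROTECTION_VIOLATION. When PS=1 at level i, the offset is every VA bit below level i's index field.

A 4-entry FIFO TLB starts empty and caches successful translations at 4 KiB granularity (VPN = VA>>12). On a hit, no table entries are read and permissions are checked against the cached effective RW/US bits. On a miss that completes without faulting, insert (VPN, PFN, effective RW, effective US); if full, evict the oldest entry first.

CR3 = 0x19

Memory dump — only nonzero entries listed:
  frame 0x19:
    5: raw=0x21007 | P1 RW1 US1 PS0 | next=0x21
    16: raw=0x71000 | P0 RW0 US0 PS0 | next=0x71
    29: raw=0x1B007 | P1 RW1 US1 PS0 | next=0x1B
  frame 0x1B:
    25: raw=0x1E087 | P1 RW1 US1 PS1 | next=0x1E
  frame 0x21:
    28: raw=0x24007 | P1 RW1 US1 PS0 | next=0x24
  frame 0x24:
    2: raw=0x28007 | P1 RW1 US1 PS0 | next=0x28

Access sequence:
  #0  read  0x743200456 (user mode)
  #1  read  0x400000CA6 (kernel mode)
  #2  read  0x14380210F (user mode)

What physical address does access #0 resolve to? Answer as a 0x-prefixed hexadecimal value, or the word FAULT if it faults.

Per-access translation:
#0 VA=0x743200456 (r,user):
  L0: frame=0x19 idx=29 entry=0x1B007 [P=1 RW=1 US=1 PS=0]
  L1: frame=0x1B idx=25 entry=0x1E087 [P=1 RW=1 US=1 PS=1]
  ⇒ phys 0x1E456 (huge @L1)  [2 reads]
#1 VA=0x400000CA6 (r,kernel):
  L0: frame=0x19 idx=16 entry=0x71000 [P=0 RW=0 US=0 PS=0]
  ✗ PAGE_NOT_PRESENT  [1 reads]
#2 VA=0x14380210F (r,user):
  L0: frame=0x19 idx=5 entry=0x21007 [P=1 RW=1 US=1 PS=0]
  L1: frame=0x21 idx=28 entry=0x24007 [P=1 RW=1 US=1 PS=0]
  L2: frame=0x24 idx=2 entry=0x28007 [P=1 RW=1 US=1 PS=0]
  ⇒ phys 0x2810F  [3 reads]

Access #0 PA: 0x1E456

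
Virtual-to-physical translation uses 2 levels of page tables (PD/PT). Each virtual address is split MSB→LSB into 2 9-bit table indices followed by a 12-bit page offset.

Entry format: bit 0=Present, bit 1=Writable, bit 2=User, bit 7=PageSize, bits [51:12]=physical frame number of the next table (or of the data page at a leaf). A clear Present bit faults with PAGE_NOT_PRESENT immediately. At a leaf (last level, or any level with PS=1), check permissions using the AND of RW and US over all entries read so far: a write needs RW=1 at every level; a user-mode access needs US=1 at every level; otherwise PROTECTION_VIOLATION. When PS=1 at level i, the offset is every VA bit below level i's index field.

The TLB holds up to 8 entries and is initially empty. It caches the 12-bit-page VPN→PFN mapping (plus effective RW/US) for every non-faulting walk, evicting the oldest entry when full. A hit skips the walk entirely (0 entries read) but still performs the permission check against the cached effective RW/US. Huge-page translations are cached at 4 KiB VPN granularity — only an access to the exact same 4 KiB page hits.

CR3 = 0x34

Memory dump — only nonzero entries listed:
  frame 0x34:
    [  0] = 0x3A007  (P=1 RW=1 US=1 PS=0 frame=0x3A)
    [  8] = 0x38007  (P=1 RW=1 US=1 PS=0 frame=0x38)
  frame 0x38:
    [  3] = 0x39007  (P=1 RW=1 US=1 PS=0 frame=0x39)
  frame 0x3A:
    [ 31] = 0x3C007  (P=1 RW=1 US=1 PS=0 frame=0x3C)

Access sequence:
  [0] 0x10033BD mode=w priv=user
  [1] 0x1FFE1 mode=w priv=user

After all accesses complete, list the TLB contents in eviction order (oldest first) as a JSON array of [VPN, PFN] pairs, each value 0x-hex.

Walk each access:
#0 VA=0x10033BD (w,user):
  lvl0: tbl 0x34, slot 8 ⇒ 0x38007 (P1/RW1/US1/PS0)
  lvl1: tbl 0x38, slot 3 ⇒ 0x39007 (P1/RW1/US1/PS0)
  → PA=0x393BD  (2 entries read)
#1 VA=0x1FFE1 (w,user):
  lvl0: tbl 0x34, slot 0 ⇒ 0x3A007 (P1/RW1/US1/PS0)
  lvl1: tbl 0x3A, slot 31 ⇒ 0x3C007 (P1/RW1/US1/PS0)
  → PA=0x3CFE1  (2 entries read)

TLB: [["0x1003", "0x39"], ["0x1F", "0x3C"]]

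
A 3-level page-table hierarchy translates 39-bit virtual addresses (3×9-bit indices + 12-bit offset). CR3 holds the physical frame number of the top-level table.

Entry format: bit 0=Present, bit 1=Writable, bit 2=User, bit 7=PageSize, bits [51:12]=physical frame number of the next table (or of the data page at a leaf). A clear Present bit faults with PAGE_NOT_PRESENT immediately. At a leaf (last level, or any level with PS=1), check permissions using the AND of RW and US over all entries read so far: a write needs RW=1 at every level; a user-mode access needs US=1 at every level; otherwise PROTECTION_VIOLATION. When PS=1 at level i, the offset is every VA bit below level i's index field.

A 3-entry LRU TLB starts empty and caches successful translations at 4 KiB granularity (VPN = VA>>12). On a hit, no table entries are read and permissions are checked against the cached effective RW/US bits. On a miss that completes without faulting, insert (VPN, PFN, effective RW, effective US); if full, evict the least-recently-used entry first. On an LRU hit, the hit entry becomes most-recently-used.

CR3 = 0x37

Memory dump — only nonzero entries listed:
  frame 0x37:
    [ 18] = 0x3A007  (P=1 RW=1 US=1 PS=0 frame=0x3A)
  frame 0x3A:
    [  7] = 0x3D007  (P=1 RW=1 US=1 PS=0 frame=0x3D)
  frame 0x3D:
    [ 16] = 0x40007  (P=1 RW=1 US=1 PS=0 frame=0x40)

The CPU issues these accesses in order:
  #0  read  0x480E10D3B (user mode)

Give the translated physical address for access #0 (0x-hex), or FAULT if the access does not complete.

Trace:
#0 VA=0x480E10D3B (r,user):
  L0: frame=0x37 idx=18 entry=0x3A007 [P=1 RW=1 US=1 PS=0]
  L1: frame=0x3A idx=7 entry=0x3D007 [P=1 RW=1 US=1 PS=0]
  L2: frame=0x3D idx=16 entry=0x40007 [P=1 RW=1 US=1 PS=0]
  ⇒ phys 0x40D3B  [3 reads]

Access #0 PA: 0x40D3B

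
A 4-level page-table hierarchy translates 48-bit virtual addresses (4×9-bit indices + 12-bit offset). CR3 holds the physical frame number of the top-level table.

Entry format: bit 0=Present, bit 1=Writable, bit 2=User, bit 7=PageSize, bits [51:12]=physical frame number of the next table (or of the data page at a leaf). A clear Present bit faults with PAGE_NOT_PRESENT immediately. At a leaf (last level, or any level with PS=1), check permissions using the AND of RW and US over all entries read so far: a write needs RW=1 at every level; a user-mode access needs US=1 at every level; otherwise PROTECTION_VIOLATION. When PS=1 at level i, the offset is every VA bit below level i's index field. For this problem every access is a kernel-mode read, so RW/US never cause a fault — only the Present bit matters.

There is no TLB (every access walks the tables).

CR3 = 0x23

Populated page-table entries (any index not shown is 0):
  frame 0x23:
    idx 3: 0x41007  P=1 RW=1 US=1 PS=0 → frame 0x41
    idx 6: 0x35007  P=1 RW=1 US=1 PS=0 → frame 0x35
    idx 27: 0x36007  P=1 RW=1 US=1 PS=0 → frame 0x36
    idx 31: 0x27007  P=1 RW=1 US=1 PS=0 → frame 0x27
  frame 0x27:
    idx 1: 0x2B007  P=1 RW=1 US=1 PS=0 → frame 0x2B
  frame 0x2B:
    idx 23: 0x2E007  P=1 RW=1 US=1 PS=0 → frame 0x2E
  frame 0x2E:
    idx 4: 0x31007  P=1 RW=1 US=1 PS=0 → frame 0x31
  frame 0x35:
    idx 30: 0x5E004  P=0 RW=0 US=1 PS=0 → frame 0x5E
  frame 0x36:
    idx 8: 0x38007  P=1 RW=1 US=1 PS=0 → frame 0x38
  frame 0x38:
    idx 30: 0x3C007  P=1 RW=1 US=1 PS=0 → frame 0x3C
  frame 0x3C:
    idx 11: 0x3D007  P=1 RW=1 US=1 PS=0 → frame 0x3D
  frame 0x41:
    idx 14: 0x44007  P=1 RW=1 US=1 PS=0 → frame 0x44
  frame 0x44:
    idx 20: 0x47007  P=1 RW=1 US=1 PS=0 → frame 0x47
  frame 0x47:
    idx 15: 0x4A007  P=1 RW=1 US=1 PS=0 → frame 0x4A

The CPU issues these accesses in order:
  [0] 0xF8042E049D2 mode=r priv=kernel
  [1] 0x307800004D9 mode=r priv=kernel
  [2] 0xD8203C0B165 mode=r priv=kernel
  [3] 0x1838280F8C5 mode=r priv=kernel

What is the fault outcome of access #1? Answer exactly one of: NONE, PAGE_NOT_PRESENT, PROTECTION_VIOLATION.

Per-access translation:
#0 VA=0xF8042E049D2 (r,kernel):
  lvl0: tbl 0x23, slot 31 ⇒ 0x27007 (P1/RW1/US1/PS0)
  lvl1: tbl 0x27, slot 1 ⇒ 0x2B007 (P1/RW1/US1/PS0)
  lvl2: tbl 0x2B, slot 23 ⇒ 0x2E007 (P1/RW1/US1/PS0)
  lvl3: tbl 0x2E, slot 4 ⇒ 0x31007 (P1/RW1/US1/PS0)
  ✓ 0x319D2  — 4 lookups
#1 VA=0x307800004D9 (r,kernel):
  lvl0: tbl 0x23, slot 6 ⇒ 0x35007 (P1/RW1/US1/PS0)
  lvl1: tbl 0x35, slot 30 ⇒ 0x5E004 (P0/RW0/US1/PS0)
  → PAGE_NOT_PRESENT  (2 entries read)
#2 VA=0xD8203C0B165 (r,kernel):
  lvl0: tbl 0x23, slot 27 ⇒ 0x36007 (P1/RW1/US1/PS0)
  lvl1: tbl 0x36, slot 8 ⇒ 0x38007 (P1/RW1/US1/PS0)
  lvl2: tbl 0x38, slot 30 ⇒ 0x3C007 (P1/RW1/US1/PS0)
  lvl3: tbl 0x3C, slot 11 ⇒ 0x3D007 (P1/RW1/US1/PS0)
  ✓ 0x3D165  — 4 lookups
#3 VA=0x1838280F8C5 (r,kernel):
  lvl0: tbl 0x23, slot 3 ⇒ 0x41007 (P1/RW1/US1/PS0)
  lvl1: tbl 0x41, slot 14 ⇒ 0x44007 (P1/RW1/US1/PS0)
  lvl2: tbl 0x44, slot 20 ⇒ 0x47007 (P1/RW1/US1/PS0)
  lvl3: tbl 0x47, slot 15 ⇒ 0x4A007 (P1/RW1/US1/PS0)
  ✓ 0x4A8C5  — 4 lookups

Access #1 fault: PAGE_NOT_PRESENT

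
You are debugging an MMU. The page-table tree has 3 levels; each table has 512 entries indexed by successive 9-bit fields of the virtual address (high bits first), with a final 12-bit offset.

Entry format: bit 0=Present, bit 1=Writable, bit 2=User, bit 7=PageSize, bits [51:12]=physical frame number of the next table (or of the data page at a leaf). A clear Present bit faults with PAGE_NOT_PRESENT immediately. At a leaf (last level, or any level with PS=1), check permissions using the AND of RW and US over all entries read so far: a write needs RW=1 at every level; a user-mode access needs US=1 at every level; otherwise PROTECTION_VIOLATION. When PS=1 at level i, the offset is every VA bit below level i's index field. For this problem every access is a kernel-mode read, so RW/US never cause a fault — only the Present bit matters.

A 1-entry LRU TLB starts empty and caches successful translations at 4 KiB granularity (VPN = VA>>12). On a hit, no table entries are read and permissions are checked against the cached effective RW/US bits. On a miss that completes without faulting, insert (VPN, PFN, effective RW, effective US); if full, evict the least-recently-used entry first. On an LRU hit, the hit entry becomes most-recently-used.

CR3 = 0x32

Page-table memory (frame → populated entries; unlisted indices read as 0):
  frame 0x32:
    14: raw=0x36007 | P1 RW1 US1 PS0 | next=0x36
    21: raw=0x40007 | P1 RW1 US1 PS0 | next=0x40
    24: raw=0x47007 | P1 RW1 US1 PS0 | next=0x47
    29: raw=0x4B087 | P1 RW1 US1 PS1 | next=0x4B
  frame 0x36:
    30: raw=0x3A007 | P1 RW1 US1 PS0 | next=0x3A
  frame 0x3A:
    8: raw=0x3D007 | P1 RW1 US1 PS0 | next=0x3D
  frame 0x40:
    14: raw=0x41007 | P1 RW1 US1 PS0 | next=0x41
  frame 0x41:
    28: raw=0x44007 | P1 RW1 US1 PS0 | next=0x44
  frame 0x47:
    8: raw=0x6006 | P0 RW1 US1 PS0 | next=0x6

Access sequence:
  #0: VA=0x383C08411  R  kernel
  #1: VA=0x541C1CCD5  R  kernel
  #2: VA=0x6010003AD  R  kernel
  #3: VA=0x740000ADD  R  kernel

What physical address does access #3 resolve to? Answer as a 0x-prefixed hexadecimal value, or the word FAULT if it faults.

Per-access translation:
#0 VA=0x383C08411 (r,kernel):
  [0] read 0x32 idx=14: raw=0x36007 flags P=1 W=1 U=1 S=0
  [1] read 0x36 idx=30: raw=0x3A007 flags P=1 W=1 U=1 S=0
  [2] read 0x3A idx=8: raw=0x3D007 flags P=1 W=1 U=1 S=0
  ⇒ phys 0x3D411  [3 reads]
#1 VA=0x541C1CCD5 (r,kernel):
  [0] read 0x32 idx=21: raw=0x40007 flags P=1 W=1 U=1 S=0
  [1] read 0x40 idx=14: raw=0x41007 flags P=1 W=1 U=1 S=0
  [2] read 0x41 idx=28: raw=0x44007 flags P=1 W=1 U=1 S=0
  ⇒ phys 0x44CD5  [3 reads]
#2 VA=0x6010003AD (r,kernel):
  [0] read 0x32 idx=24: raw=0x47007 flags P=1 W=1 U=1 S=0
  [1] read 0x47 idx=8: raw=0x6006 flags P=0 W=1 U=1 S=0
  → PAGE_NOT_PRESENT  (2 entries read)
#3 VA=0x740000ADD (r,kernel):
  [0] read 0x32 idx=29: raw=0x4B087 flags P=1 W=1 U=1 S=1
  ⇒ phys 0x4BADD (huge @L0)  [1 reads]

Access #3 PA: 0x4BADD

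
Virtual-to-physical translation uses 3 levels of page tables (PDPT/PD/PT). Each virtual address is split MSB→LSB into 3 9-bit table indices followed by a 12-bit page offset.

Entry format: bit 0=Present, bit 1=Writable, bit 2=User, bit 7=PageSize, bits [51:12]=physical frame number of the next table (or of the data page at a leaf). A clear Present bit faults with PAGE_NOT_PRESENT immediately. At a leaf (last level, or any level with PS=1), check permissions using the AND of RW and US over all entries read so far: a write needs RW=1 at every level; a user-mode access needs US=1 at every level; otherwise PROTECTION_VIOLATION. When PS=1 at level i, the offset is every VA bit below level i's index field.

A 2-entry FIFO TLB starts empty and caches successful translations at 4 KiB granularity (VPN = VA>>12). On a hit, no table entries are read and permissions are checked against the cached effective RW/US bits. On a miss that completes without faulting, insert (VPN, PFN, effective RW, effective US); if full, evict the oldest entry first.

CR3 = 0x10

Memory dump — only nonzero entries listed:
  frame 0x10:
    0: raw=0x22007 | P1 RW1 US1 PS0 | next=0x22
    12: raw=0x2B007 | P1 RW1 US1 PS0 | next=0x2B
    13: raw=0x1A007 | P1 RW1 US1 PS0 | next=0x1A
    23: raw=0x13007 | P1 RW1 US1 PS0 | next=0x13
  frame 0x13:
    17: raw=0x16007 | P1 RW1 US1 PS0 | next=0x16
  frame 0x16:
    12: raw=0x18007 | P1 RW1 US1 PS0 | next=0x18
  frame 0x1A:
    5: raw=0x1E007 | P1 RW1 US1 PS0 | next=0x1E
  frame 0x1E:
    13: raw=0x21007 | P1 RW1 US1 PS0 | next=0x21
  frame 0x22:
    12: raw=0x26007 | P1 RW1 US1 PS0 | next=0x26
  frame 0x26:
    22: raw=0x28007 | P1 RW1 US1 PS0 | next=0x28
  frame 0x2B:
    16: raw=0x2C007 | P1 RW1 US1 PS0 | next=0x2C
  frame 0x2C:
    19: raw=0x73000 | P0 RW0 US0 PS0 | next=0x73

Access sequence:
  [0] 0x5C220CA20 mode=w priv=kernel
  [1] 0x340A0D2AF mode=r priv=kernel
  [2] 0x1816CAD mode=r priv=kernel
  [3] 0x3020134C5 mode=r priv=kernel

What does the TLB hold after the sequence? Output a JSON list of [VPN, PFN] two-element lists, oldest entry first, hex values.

Trace:
#0 VA=0x5C220CA20 (w,kernel):
  L0: frame=0x10 idx=23 entry=0x13007 [P=1 RW=1 US=1 PS=0]
  L1: frame=0x13 idx=17 entry=0x16007 [P=1 RW=1 US=1 PS=0]
  L2: frame=0x16 idx=12 entry=0x18007 [P=1 RW=1 US=1 PS=0]
  ✓ 0x18A20  — 3 lookups
#1 VA=0x340A0D2AF (r,kernel):
  L0: frame=0x10 idx=13 entry=0x1A007 [P=1 RW=1 US=1 PS=0]
  L1: frame=0x1A idx=5 entry=0x1E007 [P=1 RW=1 US=1 PS=0]
  L2: frame=0x1E idx=13 entry=0x21007 [P=1 RW=1 US=1 PS=0]
  ✓ 0x212AF  — 3 lookups
#2 VA=0x1816CAD (r,kernel):
  L0: frame=0x10 idx=0 entry=0x22007 [P=1 RW=1 US=1 PS=0]
  L1: frame=0x22 idx=12 entry=0x26007 [P=1 RW=1 US=1 PS=0]
  L2: frame=0x26 idx=22 entry=0x28007 [P=1 RW=1 US=1 PS=0]
  ✓ 0x28CAD  — 3 lookups
#3 VA=0x3020134C5 (r,kernel):
  L0: frame=0x10 idx=12 entry=0x2B007 [P=1 RW=1 US=1 PS=0]
  L1: frame=0x2B idx=16 entry=0x2C007 [P=1 RW=1 US=1 PS=0]
  L2: frame=0x2C idx=19 entry=0x73000 [P=0 RW=0 US=0 PS=0]
  ⇒ fault: PAGE_NOT_PRESENT  — 3 lookups

TLB: [["0x340A0D", "0x21"], ["0x1816", "0x28"]]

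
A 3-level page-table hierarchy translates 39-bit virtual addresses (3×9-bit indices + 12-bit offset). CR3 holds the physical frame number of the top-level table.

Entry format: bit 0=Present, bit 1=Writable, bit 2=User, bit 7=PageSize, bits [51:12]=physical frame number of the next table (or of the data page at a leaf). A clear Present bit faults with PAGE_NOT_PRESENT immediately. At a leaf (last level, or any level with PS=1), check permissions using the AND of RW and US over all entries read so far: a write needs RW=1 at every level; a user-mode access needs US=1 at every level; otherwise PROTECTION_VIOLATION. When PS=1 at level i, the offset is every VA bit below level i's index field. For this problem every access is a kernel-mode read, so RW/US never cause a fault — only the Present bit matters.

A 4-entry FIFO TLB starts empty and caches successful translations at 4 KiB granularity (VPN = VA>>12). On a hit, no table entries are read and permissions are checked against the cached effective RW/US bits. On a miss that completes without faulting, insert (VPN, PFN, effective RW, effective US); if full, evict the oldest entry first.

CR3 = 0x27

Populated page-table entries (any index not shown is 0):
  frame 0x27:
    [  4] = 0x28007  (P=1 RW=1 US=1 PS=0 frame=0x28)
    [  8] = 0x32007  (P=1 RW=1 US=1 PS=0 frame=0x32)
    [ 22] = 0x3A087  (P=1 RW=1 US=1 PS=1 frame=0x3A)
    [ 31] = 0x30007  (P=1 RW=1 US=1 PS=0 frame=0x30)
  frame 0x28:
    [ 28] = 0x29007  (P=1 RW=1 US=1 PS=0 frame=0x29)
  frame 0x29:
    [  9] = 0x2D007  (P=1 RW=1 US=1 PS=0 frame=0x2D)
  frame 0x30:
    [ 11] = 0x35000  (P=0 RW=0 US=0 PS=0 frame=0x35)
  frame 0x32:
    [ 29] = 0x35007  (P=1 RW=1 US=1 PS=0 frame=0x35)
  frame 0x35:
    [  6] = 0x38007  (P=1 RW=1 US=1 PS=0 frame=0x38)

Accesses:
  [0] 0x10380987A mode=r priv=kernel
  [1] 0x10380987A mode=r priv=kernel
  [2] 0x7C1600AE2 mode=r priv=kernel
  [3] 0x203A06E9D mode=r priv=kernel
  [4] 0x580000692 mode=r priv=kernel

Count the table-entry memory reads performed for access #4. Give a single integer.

Trace:
#0 VA=0x10380987A (r,kernel):
  [0] read 0x27 idx=4: raw=0x28007 flags P=1 W=1 U=1 S=0
  [1] read 0x28 idx=28: raw=0x29007 flags P=1 W=1 U=1 S=0
  [2] read 0x29 idx=9: raw=0x2D007 flags P=1 W=1 U=1 S=0
  → PA=0x2D87A  (3 entries read)
#1 VA=0x10380987A (r,kernel):
  TLB hit vpn=0x103809 → PA=0x2D87A
#2 VA=0x7C1600AE2 (r,kernel):
  [0] read 0x27 idx=31: raw=0x30007 flags P=1 W=1 U=1 S=0
  [1] read 0x30 idx=11: raw=0x35000 flags P=0 W=0 U=0 S=0
  → PAGE_NOT_PRESENT  (2 entries read)
#3 VA=0x203A06E9D (r,kernel):
  [0] read 0x27 idx=8: raw=0x32007 flags P=1 W=1 U=1 S=0
  [1] read 0x32 idx=29: raw=0x35007 flags P=1 W=1 U=1 S=0
  [2] read 0x35 idx=6: raw=0x38007 flags P=1 W=1 U=1 S=0
  → PA=0x38E9D  (3 entries read)
#4 VA=0x580000692 (r,kernel):
  [0] read 0x27 idx=22: raw=0x3A087 flags P=1 W=1 U=1 S=1
  → PA=0x3A692 (huge @L0)  (1 entries read)

Entries read for #4: 1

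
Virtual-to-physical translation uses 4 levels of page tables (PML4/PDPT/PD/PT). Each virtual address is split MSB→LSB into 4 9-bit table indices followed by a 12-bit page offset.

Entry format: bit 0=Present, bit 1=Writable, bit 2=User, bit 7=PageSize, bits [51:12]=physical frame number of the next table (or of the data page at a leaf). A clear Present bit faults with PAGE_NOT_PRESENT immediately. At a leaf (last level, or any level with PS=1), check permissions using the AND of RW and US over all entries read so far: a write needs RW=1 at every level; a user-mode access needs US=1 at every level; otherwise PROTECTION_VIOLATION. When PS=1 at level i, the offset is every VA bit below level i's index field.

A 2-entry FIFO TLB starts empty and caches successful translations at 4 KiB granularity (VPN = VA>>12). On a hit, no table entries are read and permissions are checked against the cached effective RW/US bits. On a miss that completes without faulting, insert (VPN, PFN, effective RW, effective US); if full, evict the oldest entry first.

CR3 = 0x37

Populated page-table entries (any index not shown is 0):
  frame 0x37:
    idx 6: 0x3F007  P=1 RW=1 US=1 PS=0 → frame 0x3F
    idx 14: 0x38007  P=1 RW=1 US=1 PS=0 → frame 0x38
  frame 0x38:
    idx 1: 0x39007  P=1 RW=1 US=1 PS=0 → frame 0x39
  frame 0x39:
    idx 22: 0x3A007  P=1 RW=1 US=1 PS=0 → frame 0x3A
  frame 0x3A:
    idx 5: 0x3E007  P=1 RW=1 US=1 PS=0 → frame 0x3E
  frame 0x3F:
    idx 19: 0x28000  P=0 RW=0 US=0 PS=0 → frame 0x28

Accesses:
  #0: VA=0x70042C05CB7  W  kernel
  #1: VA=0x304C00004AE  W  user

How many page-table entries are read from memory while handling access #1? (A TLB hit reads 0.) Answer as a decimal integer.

Walk each access:
#0 VA=0x70042C05CB7 (w,kernel):
  L0: frame=0x37 idx=14 entry=0x38007 [P=1 RW=1 US=1 PS=0]
  L1: frame=0x38 idx=1 entry=0x39007 [P=1 RW=1 US=1 PS=0]
  L2: frame=0x39 idx=22 entry=0x3A007 [P=1 RW=1 US=1 PS=0]
  L3: frame=0x3A idx=5 entry=0x3E007 [P=1 RW=1 US=1 PS=0]
  ⇒ phys 0x3ECB7  [4 reads]
#1 VA=0x304C00004AE (w,user):
  L0: frame=0x37 idx=6 entry=0x3F007 [P=1 RW=1 US=1 PS=0]
  L1: frame=0x3F idx=19 entry=0x28000 [P=0 RW=0 US=0 PS=0]
  ⇒ fault: PAGE_NOT_PRESENT  — 2 lookups

Entries read for #1: 2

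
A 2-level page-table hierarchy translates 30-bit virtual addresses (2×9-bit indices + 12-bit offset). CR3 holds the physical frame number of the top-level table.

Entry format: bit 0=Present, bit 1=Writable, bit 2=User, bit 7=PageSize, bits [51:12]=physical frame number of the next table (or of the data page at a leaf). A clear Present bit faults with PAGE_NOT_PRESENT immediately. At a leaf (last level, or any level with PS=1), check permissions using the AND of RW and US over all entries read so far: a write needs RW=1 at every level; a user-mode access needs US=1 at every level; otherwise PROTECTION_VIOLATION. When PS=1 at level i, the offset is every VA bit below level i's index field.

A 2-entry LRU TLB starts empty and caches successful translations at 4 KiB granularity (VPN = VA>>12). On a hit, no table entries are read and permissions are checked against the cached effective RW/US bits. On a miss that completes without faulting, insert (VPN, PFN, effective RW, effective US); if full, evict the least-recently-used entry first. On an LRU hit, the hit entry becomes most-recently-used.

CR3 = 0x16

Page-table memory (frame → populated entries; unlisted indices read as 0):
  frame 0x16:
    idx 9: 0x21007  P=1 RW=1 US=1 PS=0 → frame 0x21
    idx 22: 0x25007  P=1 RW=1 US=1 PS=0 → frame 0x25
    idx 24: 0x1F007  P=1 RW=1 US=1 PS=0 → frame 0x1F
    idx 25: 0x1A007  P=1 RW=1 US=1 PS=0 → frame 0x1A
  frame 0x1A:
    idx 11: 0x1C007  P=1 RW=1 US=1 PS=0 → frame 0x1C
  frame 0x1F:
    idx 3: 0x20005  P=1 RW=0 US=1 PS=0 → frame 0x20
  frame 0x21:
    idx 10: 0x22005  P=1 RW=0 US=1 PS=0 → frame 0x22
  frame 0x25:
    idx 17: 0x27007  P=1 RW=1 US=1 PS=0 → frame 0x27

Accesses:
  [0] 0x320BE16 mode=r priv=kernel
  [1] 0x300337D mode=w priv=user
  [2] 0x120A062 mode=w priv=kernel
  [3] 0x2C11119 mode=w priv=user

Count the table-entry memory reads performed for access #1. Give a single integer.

Walk each access:
#0 VA=0x320BE16 (r,kernel):
  L0: frame=0x16 idx=25 entry=0x1A007 [P=1 RW=1 US=1 PS=0]
  L1: frame=0x1A idx=11 entry=0x1C007 [P=1 RW=1 US=1 PS=0]
  ⇒ phys 0x1CE16  [2 reads]
#1 VA=0x300337D (w,user):
  L0: frame=0x16 idx=24 entry=0x1F007 [P=1 RW=1 US=1 PS=0]
  L1: frame=0x1F idx=3 entry=0x20005 [P=1 RW=0 US=1 PS=0]
  ✗ PROTECTION_VIOLATION  [2 reads]
#2 VA=0x120A062 (w,kernel):
  L0: frame=0x16 idx=9 entry=0x21007 [P=1 RW=1 US=1 PS=0]
  L1: frame=0x21 idx=10 entry=0x22005 [P=1 RW=0 US=1 PS=0]
  ✗ PROTECTION_VIOLATION  [2 reads]
#3 VA=0x2C11119 (w,user):
  L0: frame=0x16 idx=22 entry=0x25007 [P=1 RW=1 US=1 PS=0]
  L1: frame=0x25 idx=17 entry=0x27007 [P=1 RW=1 US=1 PS=0]
  ⇒ phys 0x27119  [2 reads]

Entries read for #1: 2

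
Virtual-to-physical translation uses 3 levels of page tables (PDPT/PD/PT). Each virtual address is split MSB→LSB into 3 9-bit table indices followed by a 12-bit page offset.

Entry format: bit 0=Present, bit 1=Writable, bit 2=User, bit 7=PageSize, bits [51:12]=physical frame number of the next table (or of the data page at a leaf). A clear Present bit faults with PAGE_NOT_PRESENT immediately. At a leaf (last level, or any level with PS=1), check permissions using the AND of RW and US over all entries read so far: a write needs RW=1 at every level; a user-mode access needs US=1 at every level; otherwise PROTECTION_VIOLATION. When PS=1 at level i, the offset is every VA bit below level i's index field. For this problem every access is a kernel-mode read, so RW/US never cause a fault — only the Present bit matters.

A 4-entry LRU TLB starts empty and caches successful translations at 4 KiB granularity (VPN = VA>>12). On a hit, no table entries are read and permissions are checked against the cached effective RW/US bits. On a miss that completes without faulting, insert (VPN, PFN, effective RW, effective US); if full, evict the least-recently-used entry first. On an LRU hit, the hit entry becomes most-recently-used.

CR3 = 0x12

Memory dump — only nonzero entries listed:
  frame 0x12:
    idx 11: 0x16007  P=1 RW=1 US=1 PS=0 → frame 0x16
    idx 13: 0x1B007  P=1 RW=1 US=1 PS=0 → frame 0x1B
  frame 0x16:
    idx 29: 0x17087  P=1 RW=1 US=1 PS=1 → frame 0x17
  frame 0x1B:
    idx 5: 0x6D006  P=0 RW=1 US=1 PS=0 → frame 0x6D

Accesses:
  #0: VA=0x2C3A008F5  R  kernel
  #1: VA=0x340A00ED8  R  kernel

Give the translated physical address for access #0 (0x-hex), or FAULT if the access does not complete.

Per-access translation:
#0 VA=0x2C3A008F5 (r,kernel):
  lvl0: tbl 0x12, slot 11 ⇒ 0x16007 (P1/RW1/US1/PS0)
  lvl1: tbl 0x16, slot 29 ⇒ 0x17087 (P1/RW1/US1/PS1)
  → PA=0x178F5 (huge @L1)  (2 entries read)
#1 VA=0x340A00ED8 (r,kernel):
  lvl0: tbl 0x12, slot 13 ⇒ 0x1B007 (P1/RW1/US1/PS0)
  lvl1: tbl 0x1B, slot 5 ⇒ 0x6D006 (P0/RW1/US1/PS0)
  → PAGE_NOT_PRESENT  (2 entries read)

Access #0 PA: 0x178F5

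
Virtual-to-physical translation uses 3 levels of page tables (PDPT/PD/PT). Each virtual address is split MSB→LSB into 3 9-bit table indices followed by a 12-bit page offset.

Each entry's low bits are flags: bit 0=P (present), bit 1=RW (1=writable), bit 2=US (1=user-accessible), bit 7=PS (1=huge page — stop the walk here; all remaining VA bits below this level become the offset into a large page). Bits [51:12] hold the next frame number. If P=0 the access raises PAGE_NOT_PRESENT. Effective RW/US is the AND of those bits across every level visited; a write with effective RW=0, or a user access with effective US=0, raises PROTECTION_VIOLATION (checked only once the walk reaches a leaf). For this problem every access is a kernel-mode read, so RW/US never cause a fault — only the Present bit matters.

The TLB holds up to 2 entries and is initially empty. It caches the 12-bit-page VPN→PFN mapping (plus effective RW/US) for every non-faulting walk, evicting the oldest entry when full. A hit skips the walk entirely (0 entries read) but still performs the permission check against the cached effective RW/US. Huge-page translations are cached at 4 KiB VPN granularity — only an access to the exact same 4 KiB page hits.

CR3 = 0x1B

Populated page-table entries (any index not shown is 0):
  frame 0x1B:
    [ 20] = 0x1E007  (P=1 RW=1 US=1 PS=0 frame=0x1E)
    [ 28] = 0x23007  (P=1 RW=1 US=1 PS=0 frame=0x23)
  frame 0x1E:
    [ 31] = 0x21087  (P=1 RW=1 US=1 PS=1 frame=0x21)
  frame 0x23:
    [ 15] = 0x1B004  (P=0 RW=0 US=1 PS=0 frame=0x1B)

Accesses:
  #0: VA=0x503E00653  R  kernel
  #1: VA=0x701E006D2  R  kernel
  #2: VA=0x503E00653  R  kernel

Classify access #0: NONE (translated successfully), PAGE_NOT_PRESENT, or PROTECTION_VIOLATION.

Walk each access:
#0 VA=0x503E00653 (r,kernel):
  L0 @0x1B[20] → 0x1E007  P=1,RW=1,US=1,PS=0
  L1 @0x1E[31] → 0x21087  P=1,RW=1,US=1,PS=1
  → PA=0x21653 (huge @L1)  (2 entries read)
#1 VA=0x701E006D2 (r,kernel):
  L0 @0x1B[28] → 0x23007  P=1,RW=1,US=1,PS=0
  L1 @0x23[15] → 0x1B004  P=0,RW=0,US=1,PS=0
  → PAGE_NOT_PRESENT  (2 entries read)
#2 VA=0x503E00653 (r,kernel):
  TLB hit vpn=0x503E00 → PA=0x21653

Access #0 fault: NONE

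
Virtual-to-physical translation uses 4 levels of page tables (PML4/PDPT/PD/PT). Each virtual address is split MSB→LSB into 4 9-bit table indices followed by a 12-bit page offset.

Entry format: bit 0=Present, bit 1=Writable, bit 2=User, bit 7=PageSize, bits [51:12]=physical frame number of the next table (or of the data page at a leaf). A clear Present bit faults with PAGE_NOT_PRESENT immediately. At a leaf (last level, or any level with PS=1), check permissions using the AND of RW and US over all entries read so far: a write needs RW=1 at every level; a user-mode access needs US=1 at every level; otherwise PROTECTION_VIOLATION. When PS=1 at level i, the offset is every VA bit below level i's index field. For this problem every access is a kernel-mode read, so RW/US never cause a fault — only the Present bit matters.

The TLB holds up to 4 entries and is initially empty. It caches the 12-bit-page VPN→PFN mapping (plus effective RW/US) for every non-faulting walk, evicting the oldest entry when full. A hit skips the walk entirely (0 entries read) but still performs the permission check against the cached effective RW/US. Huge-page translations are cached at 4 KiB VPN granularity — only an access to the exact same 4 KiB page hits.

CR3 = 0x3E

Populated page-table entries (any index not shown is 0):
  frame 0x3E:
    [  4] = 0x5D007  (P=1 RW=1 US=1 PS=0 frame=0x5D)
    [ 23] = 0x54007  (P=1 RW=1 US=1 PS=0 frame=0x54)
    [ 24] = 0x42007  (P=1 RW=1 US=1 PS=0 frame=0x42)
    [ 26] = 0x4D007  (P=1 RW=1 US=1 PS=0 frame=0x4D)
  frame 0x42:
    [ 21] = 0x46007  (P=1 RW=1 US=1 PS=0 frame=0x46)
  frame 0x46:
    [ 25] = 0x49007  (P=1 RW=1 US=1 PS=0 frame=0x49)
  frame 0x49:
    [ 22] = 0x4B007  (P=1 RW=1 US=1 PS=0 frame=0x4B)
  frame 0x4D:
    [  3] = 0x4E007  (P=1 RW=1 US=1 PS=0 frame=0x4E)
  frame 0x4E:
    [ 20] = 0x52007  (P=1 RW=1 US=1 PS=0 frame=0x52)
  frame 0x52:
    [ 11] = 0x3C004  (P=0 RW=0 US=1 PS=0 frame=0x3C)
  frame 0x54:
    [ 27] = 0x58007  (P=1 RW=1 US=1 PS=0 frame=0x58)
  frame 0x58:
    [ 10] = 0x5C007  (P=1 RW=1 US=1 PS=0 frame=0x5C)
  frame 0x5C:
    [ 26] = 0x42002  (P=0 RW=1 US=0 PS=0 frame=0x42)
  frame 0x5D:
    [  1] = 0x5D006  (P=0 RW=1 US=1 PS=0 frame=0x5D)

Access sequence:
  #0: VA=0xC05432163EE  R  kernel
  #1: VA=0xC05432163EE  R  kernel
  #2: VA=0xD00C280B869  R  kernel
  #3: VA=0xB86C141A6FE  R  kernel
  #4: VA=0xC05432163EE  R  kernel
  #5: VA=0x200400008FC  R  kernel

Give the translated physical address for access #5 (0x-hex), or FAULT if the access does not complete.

Walk each access:
#0 VA=0xC05432163EE (r,kernel):
  L0: frame=0x3E idx=24 entry=0x42007 [P=1 RW=1 US=1 PS=0]
  L1: frame=0x42 idx=21 entry=0x46007 [P=1 RW=1 US=1 PS=0]
  L2: frame=0x46 idx=25 entry=0x49007 [P=1 RW=1 US=1 PS=0]
  L3: frame=0x49 idx=22 entry=0x4B007 [P=1 RW=1 US=1 PS=0]
  ⇒ phys 0x4B3EE  [4 reads]
#1 VA=0xC05432163EE (r,kernel):
  TLB hit vpn=0xC0543216 → PA=0x4B3EE
#2 VA=0xD00C280B869 (r,kernel):
  L0: frame=0x3E idx=26 entry=0x4D007 [P=1 RW=1 US=1 PS=0]
  L1: frame=0x4D idx=3 entry=0x4E007 [P=1 RW=1 US=1 PS=0]
  L2: frame=0x4E idx=20 entry=0x52007 [P=1 RW=1 US=1 PS=0]
  L3: frame=0x52 idx=11 entry=0x3C004 [P=0 RW=0 US=1 PS=0]
  ✗ PAGE_NOT_PRESENT  [4 reads]
#3 VA=0xB86C141A6FE (r,kernel):
  L0: frame=0x3E idx=23 entry=0x54007 [P=1 RW=1 US=1 PS=0]
  L1: frame=0x54 idx=27 entry=0x58007 [P=1 RW=1 US=1 PS=0]
  L2: frame=0x58 idx=10 entry=0x5C007 [P=1 RW=1 US=1 PS=0]
  L3: frame=0x5C idx=26 entry=0x42002 [P=0 RW=1 US=0 PS=0]
  ✗ PAGE_NOT_PRESENT  [4 reads]
#4 VA=0xC05432163EE (r,kernel):
  TLB hit vpn=0xC0543216 → PA=0x4B3EE
#5 VA=0x200400008FC (r,kernel):
  L0: frame=0x3E idx=4 entry=0x5D007 [P=1 RW=1 US=1 PS=0]
  L1: frame=0x5D idx=1 entry=0x5D006 [P=0 RW=1 US=1 PS=0]
  ✗ PAGE_NOT_PRESENT  [2 reads]

Access #5 PA: FAULT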